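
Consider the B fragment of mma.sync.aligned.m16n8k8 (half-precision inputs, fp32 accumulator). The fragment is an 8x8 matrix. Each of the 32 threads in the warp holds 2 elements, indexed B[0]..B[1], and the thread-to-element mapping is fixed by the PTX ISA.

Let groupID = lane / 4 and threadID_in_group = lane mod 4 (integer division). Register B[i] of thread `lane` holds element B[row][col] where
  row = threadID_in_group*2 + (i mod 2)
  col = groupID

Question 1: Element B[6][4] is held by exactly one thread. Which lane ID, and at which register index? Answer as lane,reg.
19,0

c=4->g=4  r=6->t=3,b0=0
L=4*4+3=19  i=0=0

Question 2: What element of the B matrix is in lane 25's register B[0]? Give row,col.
2,6

lane 25: grp=6 (25/4), tig=1 (25%4)
i=0: r=1*2+0=2, c=grp=6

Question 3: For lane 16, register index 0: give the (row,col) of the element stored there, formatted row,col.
lane 16: g=4 (16/4), t=0 (16%4)
i=0: r=0*2+0=0, c=g=4

0,4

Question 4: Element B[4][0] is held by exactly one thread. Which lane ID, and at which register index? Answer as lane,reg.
2,0

c=0->g=0  r=4->t=2,b0=0
L=0*4+2=2  i=0=0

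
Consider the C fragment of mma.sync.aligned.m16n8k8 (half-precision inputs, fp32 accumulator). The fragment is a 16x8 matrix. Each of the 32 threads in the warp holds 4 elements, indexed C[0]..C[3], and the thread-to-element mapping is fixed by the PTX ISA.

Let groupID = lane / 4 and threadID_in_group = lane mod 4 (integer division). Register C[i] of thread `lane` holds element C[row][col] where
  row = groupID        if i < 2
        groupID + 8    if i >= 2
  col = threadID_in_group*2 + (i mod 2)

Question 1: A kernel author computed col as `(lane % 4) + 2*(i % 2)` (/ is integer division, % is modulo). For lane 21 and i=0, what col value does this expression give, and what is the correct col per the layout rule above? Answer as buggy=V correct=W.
`(lane % 4) + 2*(i % 2)`[21,0]->1
lane 21->21/4=5, 21 mod 4=1
i=0  r:5+0->5  c:2·1+0->2
col: 1 vs 2

buggy=1 correct=2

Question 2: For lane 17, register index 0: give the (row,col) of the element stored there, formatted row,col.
4,2

lane 17: g=4 (17/4), t=1 (17%4)
i=0: r=4+0=4, c=1*2+0=2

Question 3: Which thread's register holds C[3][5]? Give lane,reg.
r:3=>grp=3,rB=0  c:5=>tig=2,lo=1
L=3*4+2=14  i=0*2+1=1

14,1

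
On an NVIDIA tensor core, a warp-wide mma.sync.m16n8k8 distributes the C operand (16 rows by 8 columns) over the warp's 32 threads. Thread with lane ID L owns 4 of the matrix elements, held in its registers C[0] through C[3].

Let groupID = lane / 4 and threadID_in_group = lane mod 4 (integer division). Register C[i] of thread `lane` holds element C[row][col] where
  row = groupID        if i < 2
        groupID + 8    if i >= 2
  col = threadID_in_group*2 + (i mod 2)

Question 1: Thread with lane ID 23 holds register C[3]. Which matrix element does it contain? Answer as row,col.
lane 23=>23/4=5, 23 mod 4=3
i=3  r:5+8=>13  c:2·3+1=>7

13,7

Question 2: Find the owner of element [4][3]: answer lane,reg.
r=4->g=4,rb=0  c=3->t=1,b0=1
L=4*4+1=17  i=0*2+1=1

17,1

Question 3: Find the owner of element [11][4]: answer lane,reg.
r=11->g=3,rb=1  c=4->t=2,b0=0
L=3*4+2=14  i=1*2+0=2

14,2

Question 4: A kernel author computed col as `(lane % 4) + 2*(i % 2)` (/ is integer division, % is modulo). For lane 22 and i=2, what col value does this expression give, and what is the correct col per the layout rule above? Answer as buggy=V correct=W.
buggy=2 correct=4

`(lane % 4) + 2*(i % 2)`[22,2]→2
22: G=5,T=2
[2] (5+8,2*2+0) = (13,4)
col: 2 vs 4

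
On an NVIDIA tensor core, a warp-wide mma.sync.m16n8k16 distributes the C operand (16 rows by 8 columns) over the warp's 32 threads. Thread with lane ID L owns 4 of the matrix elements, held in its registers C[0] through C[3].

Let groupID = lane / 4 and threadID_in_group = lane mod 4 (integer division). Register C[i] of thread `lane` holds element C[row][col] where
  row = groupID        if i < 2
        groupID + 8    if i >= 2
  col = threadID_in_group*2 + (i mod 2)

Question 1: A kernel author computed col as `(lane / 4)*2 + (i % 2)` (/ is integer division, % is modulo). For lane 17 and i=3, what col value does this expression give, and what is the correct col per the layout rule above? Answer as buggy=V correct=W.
`(lane / 4)*2 + (i % 2)`[17,3]->9
17: gid=4,tid=1
[3] (4+8,1*2+1) = (12,3)
col: 9 vs 3

buggy=9 correct=3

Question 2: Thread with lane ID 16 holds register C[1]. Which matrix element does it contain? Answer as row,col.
4,1

L=16=>grp=16>>2=4, tig=16&3=0
[1]=>row 4+0=4  col 0·2+1=1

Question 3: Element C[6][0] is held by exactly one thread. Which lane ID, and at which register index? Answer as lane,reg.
r=6→G=6,rhi=0  c=0→T=0,p=0
L=6*4+0=24  i=0*2+0=0

24,0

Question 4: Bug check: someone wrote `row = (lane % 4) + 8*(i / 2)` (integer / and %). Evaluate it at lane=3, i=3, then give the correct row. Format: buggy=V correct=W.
`(lane % 4) + 8*(i / 2)`[3,3]⇒11
lane 3⇒3/4=0, 3 mod 4=3
i=3  r:0+8⇒8  c:2·3+1⇒7
row: 11 vs 8

buggy=11 correct=8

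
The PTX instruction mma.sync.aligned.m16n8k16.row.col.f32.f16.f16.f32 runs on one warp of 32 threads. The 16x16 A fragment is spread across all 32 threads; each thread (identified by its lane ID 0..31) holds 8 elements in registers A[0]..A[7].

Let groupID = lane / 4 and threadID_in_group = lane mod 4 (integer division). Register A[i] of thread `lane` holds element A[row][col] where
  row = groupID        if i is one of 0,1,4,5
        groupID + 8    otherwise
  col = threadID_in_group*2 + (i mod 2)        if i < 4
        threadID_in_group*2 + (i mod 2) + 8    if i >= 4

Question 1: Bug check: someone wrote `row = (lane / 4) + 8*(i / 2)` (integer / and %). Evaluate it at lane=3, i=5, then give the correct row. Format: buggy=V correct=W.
`(lane / 4) + 8*(i / 2)`[3,5]→16
lane 3→3/4=0, 3 mod 4=3
i=5  r:0+0→0  c:2·3+1+8→15
row: 16 vs 0

buggy=16 correct=0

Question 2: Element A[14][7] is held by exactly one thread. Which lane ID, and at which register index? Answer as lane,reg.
r:14=>grp=6,rB=1  c:7=>cB=0,tig=3,lo=1
L=6*4+3=27  i=0*4+1*2+1=3

27,3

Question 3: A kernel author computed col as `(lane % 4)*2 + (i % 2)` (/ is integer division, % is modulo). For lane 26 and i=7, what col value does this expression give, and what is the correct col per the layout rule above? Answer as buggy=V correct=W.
buggy=5 correct=13

`(lane % 4)*2 + (i % 2)`[26,7]->5
lane 26->26/4=6, 26 mod 4=2
i=7  r:6+8->14  c:2·2+1+8->13
col: 5 vs 13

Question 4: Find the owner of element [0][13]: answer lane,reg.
2,5

r=0->g=0,rb=0  c=13->cb=1,t=2,b0=1
L=0*4+2=2  i=1*4+0*2+1=5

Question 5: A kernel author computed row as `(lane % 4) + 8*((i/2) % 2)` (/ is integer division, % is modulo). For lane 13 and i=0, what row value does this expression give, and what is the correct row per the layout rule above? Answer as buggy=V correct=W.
`(lane % 4) + 8*((i/2) % 2)`[13,0]⇒1
lane 13⇒13/4=3, 13 mod 4=1
i=0  r:3+0⇒3  c:2·1+0+0⇒2
row: 1 vs 3

buggy=1 correct=3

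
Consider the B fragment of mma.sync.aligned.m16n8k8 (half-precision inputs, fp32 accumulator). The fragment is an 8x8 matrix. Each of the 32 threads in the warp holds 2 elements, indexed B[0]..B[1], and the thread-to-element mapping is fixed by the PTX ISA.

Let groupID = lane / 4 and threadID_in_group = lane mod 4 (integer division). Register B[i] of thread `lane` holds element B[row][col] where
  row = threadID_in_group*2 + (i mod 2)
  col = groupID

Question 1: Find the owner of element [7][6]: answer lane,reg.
c=6⇒gr=6  r=7⇒th=3,odd=1
L=6*4+3=27  i=1=1

27,1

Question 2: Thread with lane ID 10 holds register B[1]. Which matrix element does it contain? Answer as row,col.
5,2

lane 10->10/4=2, 10 mod 4=2
i=1  r:2·2+1->5  c:2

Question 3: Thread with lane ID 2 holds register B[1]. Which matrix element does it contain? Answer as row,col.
lane 2: gr=0 (2/4), th=2 (2%4)
i=1: r=2*2+1=5, c=gr=0

5,0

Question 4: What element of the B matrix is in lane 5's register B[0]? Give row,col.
2,1

5: G=1,T=1
[0] (1*2+0,1) = (2,1)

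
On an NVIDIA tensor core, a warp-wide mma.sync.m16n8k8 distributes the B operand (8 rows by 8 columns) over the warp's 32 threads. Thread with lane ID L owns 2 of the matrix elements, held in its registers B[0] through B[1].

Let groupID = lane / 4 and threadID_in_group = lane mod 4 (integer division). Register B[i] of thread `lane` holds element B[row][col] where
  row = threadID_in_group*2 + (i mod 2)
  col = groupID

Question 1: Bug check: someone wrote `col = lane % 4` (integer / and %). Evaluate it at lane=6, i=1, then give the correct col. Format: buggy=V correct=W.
`lane % 4`[6,1]=>2
lane 6: grp=1 (6/4), tig=2 (6%4)
i=1: r=2*2+1=5, c=grp=1
col: 2 vs 1

buggy=2 correct=1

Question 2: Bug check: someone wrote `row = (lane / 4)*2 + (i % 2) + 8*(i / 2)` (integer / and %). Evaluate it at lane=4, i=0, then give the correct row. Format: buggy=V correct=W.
buggy=2 correct=0

`(lane / 4)*2 + (i % 2) + 8*(i / 2)`[4,0]⇒2
4: gr=1,th=0
[0] (0*2+0,1) = (0,1)
row: 2 vs 0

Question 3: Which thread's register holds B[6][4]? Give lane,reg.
19,0

c: 4->gid=4  r: 6->tid=3,i&1=0
L=4*4+3=19  i=0=0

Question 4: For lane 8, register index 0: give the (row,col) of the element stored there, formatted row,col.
0,2

lane 8->8/4=2, 8 mod 4=0
i=0  r:2·0+0->0  c:2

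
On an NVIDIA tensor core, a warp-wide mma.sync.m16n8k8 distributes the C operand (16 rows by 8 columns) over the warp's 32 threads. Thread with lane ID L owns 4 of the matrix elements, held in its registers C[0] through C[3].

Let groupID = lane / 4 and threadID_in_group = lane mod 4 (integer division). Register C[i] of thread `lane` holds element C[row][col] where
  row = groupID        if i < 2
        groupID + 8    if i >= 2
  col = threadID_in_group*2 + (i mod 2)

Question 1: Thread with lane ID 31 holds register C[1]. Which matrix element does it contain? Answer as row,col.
31: g=7,t=3
[1] (7+0,3*2+1) = (7,7)

7,7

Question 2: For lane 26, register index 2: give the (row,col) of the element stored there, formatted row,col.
lane 26: g=6 (26/4), t=2 (26%4)
i=2: r=6+8=14, c=2*2+0=4

14,4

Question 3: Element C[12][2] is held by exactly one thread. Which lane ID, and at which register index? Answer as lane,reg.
r=12⇒gr=4,Rb=1  c=2⇒th=1,odd=0
L=4*4+1=17  i=1*2+0=2

17,2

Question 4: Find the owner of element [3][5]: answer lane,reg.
r=3⇒gr=3,Rb=0  c=5⇒th=2,odd=1
L=3*4+2=14  i=0*2+1=1

14,1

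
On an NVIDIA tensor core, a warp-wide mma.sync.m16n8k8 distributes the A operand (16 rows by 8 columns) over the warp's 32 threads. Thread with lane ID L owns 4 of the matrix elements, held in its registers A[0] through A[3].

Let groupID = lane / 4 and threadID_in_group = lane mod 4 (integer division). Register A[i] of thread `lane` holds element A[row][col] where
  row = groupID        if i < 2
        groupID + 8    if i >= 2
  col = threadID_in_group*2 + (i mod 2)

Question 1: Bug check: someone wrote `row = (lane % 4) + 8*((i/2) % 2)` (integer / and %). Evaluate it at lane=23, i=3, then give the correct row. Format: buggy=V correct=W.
buggy=11 correct=13

`(lane % 4) + 8*((i/2) % 2)`[23,3]=>11
L=23=>grp=23>>2=5, tig=23&3=3
[3]=>row 5+8=13  col 3·2+1=7
row: 11 vs 13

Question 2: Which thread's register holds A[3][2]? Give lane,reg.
13,0

r:3=>grp=3,rB=0  c:2=>tig=1,lo=0
L=3*4+1=13  i=0*2+0=0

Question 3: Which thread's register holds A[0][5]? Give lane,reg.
r:0=>grp=0,rB=0  c:5=>tig=2,lo=1
L=0*4+2=2  i=0*2+1=1

2,1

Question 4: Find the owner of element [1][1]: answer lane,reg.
4,1

r: 1->gid=1,r8=0  c: 1->tid=0,i&1=1
L=1*4+0=4  i=0*2+1=1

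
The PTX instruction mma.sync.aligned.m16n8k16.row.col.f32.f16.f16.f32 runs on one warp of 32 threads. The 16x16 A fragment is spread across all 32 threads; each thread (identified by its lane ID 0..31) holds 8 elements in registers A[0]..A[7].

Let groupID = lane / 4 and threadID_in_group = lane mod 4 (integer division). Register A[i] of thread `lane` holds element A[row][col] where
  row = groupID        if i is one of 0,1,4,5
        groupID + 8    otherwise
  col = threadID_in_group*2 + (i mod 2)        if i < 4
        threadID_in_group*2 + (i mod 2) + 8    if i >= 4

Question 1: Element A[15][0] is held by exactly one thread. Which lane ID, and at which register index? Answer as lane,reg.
28,2

r=15->g=7,rb=1  c=0->cb=0,t=0,b0=0
L=7*4+0=28  i=0*4+1*2+0=2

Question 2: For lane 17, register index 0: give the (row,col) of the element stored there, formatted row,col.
4,2

lane 17: grp=4 (17/4), tig=1 (17%4)
i=0: r=4+0=4, c=1*2+0+0=2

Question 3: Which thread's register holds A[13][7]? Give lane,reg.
23,3

r:13=>grp=5,rB=1  c:7=>cB=0,tig=3,lo=1
L=5*4+3=23  i=0*4+1*2+1=3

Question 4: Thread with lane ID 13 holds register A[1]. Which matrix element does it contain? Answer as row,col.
13: gr=3,th=1
[1] (3+0,1*2+1+0) = (3,3)

3,3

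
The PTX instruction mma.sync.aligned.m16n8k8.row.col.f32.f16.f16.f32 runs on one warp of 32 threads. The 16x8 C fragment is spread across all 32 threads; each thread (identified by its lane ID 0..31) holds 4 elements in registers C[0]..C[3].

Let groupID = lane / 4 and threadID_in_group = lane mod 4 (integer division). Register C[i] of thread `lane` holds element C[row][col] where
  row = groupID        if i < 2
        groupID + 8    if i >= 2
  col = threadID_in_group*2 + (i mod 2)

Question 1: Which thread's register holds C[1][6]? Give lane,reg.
7,0

r: 1->gid=1,r8=0  c: 6->tid=3,i&1=0
L=1*4+3=7  i=0*2+0=0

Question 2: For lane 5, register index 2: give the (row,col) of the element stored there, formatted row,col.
9,2

5: gr=1,th=1
[2] (1+8,1*2+0) = (9,2)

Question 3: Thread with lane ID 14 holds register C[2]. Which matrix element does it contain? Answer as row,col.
L=14⇒gr=14>>2=3, th=14&3=2
[2]⇒row 3+8=11  col 2·2+0=4

11,4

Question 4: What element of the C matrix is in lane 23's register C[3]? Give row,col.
13,7

L=23⇒gr=23>>2=5, th=23&3=3
[3]⇒row 5+8=13  col 3·2+1=7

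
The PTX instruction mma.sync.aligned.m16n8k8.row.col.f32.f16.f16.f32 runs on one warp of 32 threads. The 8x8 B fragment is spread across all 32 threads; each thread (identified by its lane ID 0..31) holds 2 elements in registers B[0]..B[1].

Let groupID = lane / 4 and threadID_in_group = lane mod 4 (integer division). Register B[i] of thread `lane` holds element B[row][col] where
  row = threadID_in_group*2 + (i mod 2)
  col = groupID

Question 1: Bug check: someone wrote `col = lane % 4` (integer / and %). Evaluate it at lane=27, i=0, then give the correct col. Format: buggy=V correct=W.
buggy=3 correct=6

`lane % 4`[27,0]=>3
lane 27: grp=6 (27/4), tig=3 (27%4)
i=0: r=3*2+0=6, c=grp=6
col: 3 vs 6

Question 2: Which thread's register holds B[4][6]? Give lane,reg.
c: 6->gid=6  r: 4->tid=2,i&1=0
L=6*4+2=26  i=0=0

26,0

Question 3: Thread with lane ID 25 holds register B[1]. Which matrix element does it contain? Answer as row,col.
3,6

lane 25: gr=6 (25/4), th=1 (25%4)
i=1: r=1*2+1=3, c=gr=6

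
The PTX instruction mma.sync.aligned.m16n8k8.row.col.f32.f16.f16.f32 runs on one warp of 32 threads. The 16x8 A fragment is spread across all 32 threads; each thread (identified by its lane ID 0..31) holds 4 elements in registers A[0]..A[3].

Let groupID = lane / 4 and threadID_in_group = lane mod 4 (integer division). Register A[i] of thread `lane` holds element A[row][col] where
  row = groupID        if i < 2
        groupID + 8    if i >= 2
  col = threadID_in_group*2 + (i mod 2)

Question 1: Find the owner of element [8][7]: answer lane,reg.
r=8⇒gr=0,Rb=1  c=7⇒th=3,odd=1
L=0*4+3=3  i=1*2+1=3

3,3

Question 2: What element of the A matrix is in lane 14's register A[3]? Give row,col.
11,5

lane 14→14/4=3, 14 mod 4=2
i=3  r:3+8→11  c:2·2+1→5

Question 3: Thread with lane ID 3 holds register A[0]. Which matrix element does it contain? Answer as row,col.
3: gr=0,th=3
[0] (0+0,3*2+0) = (0,6)

0,6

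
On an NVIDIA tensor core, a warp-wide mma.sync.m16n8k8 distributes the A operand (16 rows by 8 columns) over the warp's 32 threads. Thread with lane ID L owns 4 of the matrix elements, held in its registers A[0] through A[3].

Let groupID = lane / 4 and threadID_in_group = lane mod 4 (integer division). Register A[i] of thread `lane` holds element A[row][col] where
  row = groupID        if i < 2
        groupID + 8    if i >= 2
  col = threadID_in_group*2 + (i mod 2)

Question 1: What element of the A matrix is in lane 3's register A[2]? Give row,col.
8,6

lane 3: G=0 (3/4), T=3 (3%4)
i=2: r=0+8=8, c=3*2+0=6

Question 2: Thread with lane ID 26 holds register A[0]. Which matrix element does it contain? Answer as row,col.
L=26->g=26>>2=6, t=26&3=2
[0]->row 6+0=6  col 2·2+0=4

6,4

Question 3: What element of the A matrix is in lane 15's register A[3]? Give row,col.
11,7

L=15→G=15>>2=3, T=15&3=3
[3]→row 3+8=11  col 3·2+1=7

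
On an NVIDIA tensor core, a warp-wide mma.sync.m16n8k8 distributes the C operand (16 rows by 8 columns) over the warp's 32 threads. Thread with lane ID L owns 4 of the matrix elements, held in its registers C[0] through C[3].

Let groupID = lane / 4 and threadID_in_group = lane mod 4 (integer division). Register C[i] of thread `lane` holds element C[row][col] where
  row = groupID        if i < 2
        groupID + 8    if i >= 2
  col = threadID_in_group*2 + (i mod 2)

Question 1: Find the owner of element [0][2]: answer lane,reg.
1,0

r=0→G=0,rhi=0  c=2→T=1,p=0
L=0*4+1=1  i=0*2+0=0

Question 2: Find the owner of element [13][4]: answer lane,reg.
r:13=>grp=5,rB=1  c:4=>tig=2,lo=0
L=5*4+2=22  i=1*2+0=2

22,2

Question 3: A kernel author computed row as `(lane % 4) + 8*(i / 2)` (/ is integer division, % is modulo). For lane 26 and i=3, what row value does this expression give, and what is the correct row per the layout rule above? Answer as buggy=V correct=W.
buggy=10 correct=14

`(lane % 4) + 8*(i / 2)`[26,3]->10
lane 26: g=6 (26/4), t=2 (26%4)
i=3: r=6+8=14, c=2*2+1=5
row: 10 vs 14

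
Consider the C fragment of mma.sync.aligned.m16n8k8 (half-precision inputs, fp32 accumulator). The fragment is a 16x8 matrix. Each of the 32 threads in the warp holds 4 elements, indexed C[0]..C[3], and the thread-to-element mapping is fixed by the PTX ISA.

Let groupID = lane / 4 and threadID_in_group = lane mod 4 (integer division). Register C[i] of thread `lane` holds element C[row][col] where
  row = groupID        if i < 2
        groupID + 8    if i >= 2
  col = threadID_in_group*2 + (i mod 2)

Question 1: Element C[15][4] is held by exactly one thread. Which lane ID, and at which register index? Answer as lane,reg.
30,2

r=15→G=7,rhi=1  c=4→T=2,p=0
L=7*4+2=30  i=1*2+0=2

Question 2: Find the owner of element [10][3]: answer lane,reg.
r=10→G=2,rhi=1  c=3→T=1,p=1
L=2*4+1=9  i=1*2+1=3

9,3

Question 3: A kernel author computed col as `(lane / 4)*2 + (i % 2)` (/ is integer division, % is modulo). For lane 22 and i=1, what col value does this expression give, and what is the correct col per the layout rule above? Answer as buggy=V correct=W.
`(lane / 4)*2 + (i % 2)`[22,1]=>11
lane 22=>22/4=5, 22 mod 4=2
i=1  r:5+0=>5  c:2·2+1=>5
col: 11 vs 5

buggy=11 correct=5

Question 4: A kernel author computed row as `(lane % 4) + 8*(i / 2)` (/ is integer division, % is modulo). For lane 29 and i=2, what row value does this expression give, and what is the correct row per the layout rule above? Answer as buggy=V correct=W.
buggy=9 correct=15

`(lane % 4) + 8*(i / 2)`[29,2]→9
29: G=7,T=1
[2] (7+8,1*2+0) = (15,2)
row: 9 vs 15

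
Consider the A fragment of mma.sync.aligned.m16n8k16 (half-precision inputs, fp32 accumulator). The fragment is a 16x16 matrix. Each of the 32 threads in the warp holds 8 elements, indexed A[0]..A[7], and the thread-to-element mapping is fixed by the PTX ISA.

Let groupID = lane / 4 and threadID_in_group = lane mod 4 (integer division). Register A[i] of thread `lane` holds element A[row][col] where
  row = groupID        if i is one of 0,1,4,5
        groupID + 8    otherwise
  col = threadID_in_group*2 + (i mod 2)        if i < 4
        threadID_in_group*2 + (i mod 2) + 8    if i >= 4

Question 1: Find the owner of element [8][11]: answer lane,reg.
1,7

r=8→G=0,rhi=1  c=11→chi=1,T=1,p=1
L=0*4+1=1  i=1*4+1*2+1=7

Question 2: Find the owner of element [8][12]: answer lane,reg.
2,6

r:8=>grp=0,rB=1  c:12=>cB=1,tig=2,lo=0
L=0*4+2=2  i=1*4+1*2+0=6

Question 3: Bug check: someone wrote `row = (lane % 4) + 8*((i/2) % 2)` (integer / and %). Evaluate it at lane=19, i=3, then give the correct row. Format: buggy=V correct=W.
buggy=11 correct=12

`(lane % 4) + 8*((i/2) % 2)`[19,3]→11
lane 19: G=4 (19/4), T=3 (19%4)
i=3: r=4+8=12, c=3*2+1+0=7
row: 11 vs 12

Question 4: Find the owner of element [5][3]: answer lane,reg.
r: 5->gid=5,r8=0  c: 3->c8=0,tid=1,i&1=1
L=5*4+1=21  i=0*4+0*2+1=1

21,1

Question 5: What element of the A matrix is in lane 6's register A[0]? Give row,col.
1,4

L=6->g=6>>2=1, t=6&3=2
[0]->row 1+0=1  col 2·2+0+0=4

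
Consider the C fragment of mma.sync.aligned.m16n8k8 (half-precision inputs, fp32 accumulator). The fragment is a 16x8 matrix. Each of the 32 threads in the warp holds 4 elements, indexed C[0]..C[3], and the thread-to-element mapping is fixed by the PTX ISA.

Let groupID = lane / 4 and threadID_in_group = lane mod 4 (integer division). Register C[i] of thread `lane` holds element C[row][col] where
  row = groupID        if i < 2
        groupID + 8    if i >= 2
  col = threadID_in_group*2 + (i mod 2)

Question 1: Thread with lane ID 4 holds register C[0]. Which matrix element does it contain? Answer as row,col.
1,0

lane 4->4/4=1, 4 mod 4=0
i=0  r:1+0->1  c:2·0+0->0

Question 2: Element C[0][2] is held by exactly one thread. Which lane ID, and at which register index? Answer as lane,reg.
r:0=>grp=0,rB=0  c:2=>tig=1,lo=0
L=0*4+1=1  i=0*2+0=0

1,0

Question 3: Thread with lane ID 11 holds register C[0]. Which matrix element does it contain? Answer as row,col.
lane 11: gid=2 (11/4), tid=3 (11%4)
i=0: r=2+0=2, c=3*2+0=6

2,6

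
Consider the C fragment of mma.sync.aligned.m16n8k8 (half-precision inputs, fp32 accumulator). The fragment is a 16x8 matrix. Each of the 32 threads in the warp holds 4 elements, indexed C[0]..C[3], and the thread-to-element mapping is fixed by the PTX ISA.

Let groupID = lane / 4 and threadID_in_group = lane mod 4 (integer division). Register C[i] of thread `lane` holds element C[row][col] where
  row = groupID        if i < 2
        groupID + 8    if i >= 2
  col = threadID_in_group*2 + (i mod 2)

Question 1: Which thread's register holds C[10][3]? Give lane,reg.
r=10→G=2,rhi=1  c=3→T=1,p=1
L=2*4+1=9  i=1*2+1=3

9,3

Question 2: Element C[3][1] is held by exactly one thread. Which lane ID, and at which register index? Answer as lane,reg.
r=3->g=3,rb=0  c=1->t=0,b0=1
L=3*4+0=12  i=0*2+1=1

12,1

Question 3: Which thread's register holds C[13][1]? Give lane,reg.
20,3

r=13→G=5,rhi=1  c=1→T=0,p=1
L=5*4+0=20  i=1*2+1=3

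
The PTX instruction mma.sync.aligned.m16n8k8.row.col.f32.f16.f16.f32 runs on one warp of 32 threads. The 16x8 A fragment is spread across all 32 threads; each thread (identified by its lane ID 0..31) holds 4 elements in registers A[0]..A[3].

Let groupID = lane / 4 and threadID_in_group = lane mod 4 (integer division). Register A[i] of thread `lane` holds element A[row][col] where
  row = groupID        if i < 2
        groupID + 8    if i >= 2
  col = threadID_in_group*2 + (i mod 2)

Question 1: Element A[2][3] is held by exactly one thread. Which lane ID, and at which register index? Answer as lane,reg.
r=2->g=2,rb=0  c=3->t=1,b0=1
L=2*4+1=9  i=0*2+1=1

9,1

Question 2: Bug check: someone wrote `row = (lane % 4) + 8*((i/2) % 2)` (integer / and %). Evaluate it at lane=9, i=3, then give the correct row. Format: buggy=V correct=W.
`(lane % 4) + 8*((i/2) % 2)`[9,3]->9
L=9->gid=9>>2=2, tid=9&3=1
[3]->row 2+8=10  col 1·2+1=3
row: 9 vs 10

buggy=9 correct=10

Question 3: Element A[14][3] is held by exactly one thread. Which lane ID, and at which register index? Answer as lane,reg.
25,3

r:14=>grp=6,rB=1  c:3=>tig=1,lo=1
L=6*4+1=25  i=1*2+1=3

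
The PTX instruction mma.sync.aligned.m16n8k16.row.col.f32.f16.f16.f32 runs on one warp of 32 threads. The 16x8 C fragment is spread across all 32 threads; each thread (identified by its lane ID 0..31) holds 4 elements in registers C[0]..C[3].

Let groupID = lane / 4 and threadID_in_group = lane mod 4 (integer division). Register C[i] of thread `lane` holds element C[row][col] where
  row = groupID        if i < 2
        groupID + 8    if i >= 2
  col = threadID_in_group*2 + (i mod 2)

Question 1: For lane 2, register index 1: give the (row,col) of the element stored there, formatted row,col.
L=2->gid=2>>2=0, tid=2&3=2
[1]->row 0+0=0  col 2·2+1=5

0,5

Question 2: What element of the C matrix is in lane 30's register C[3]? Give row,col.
30: G=7,T=2
[3] (7+8,2*2+1) = (15,5)

15,5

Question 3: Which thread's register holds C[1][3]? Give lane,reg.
r=1→G=1,rhi=0  c=3→T=1,p=1
L=1*4+1=5  i=0*2+1=1

5,1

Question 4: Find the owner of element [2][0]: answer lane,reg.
r=2→G=2,rhi=0  c=0→T=0,p=0
L=2*4+0=8  i=0*2+0=0

8,0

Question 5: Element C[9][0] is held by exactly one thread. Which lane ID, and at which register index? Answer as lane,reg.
r=9⇒gr=1,Rb=1  c=0⇒th=0,odd=0
L=1*4+0=4  i=1*2+0=2

4,2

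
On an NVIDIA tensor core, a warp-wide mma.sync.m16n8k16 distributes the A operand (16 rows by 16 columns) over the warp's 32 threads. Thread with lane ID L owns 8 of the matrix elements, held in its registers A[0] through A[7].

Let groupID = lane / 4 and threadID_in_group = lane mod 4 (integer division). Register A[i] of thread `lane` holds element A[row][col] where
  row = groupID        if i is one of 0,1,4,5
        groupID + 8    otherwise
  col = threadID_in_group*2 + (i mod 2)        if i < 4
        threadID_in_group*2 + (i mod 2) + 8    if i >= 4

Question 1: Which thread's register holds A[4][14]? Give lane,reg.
19,4

r=4→G=4,rhi=0  c=14→chi=1,T=3,p=0
L=4*4+3=19  i=1*4+0*2+0=4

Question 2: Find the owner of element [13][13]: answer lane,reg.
22,7

r=13->g=5,rb=1  c=13->cb=1,t=2,b0=1
L=5*4+2=22  i=1*4+1*2+1=7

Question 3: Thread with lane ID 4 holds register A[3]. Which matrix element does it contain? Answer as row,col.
4: g=1,t=0
[3] (1+8,0*2+1+0) = (9,1)

9,1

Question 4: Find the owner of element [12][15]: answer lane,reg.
19,7

r: 12->gid=4,r8=1  c: 15->c8=1,tid=3,i&1=1
L=4*4+3=19  i=1*4+1*2+1=7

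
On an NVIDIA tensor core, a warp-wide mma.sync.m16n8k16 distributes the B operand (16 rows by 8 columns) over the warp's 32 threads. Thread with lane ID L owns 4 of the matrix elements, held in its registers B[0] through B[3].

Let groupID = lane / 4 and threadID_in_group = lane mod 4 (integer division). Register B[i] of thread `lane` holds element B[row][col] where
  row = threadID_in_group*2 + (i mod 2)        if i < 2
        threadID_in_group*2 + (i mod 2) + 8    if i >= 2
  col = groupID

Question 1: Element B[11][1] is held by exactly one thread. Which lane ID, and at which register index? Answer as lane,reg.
5,3

c=1→G=1  r=11→rhi=1,T=1,p=1
L=1*4+1=5  i=1*2+1=3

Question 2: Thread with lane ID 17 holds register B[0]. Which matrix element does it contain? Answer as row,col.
2,4

lane 17=>17/4=4, 17 mod 4=1
i=0  r:2·1+0+0=>2  c:4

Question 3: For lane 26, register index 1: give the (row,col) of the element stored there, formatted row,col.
5,6

26: gr=6,th=2
[1] (2*2+1+0,6) = (5,6)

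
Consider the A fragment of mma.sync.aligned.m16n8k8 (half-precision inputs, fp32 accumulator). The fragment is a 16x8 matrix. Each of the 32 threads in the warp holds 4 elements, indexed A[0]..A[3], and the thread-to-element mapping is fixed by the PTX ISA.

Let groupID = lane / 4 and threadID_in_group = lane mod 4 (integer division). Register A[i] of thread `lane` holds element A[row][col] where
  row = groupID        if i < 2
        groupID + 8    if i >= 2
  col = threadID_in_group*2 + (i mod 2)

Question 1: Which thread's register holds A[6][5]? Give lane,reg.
r:6=>grp=6,rB=0  c:5=>tig=2,lo=1
L=6*4+2=26  i=0*2+1=1

26,1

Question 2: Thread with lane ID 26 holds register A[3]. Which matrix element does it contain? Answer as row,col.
14,5

26: G=6,T=2
[3] (6+8,2*2+1) = (14,5)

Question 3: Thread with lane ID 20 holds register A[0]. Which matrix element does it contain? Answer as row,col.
5,0

lane 20->20/4=5, 20 mod 4=0
i=0  r:5+0->5  c:2·0+0->0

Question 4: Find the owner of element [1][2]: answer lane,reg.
5,0

r=1->g=1,rb=0  c=2->t=1,b0=0
L=1*4+1=5  i=0*2+0=0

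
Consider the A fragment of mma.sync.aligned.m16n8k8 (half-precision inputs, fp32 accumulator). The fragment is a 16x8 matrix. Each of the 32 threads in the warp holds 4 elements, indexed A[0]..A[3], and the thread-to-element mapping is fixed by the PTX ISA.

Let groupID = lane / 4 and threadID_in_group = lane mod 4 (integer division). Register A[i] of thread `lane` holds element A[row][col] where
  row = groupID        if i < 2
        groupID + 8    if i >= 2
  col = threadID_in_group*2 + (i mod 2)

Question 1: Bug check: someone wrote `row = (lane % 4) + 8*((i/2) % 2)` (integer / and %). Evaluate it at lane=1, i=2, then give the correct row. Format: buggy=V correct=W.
`(lane % 4) + 8*((i/2) % 2)`[1,2]->9
lane 1: gid=0 (1/4), tid=1 (1%4)
i=2: r=0+8=8, c=1*2+0=2
row: 9 vs 8

buggy=9 correct=8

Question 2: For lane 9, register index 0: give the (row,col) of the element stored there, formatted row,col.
2,2

L=9=>grp=9>>2=2, tig=9&3=1
[0]=>row 2+0=2  col 1·2+0=2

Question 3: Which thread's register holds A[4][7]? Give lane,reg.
r:4=>grp=4,rB=0  c:7=>tig=3,lo=1
L=4*4+3=19  i=0*2+1=1

19,1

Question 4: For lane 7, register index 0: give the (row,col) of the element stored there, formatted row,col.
lane 7=>7/4=1, 7 mod 4=3
i=0  r:1+0=>1  c:2·3+0=>6

1,6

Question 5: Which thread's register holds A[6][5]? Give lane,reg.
r:6=>grp=6,rB=0  c:5=>tig=2,lo=1
L=6*4+2=26  i=0*2+1=1

26,1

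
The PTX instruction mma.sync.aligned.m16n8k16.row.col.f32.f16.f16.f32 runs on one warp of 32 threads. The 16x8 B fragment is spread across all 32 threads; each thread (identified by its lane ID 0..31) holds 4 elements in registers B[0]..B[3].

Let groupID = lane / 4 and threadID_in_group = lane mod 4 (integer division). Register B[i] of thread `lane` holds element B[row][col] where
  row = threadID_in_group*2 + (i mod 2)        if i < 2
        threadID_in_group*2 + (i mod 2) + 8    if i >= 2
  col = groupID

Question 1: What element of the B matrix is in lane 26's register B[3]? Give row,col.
lane 26=>26/4=6, 26 mod 4=2
i=3  r:2·2+1+8=>13  c:6

13,6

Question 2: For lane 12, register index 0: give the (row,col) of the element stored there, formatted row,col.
0,3

lane 12⇒12/4=3, 12 mod 4=0
i=0  r:2·0+0+0⇒0  c:3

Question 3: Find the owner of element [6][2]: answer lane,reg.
11,0

c=2⇒gr=2  r=6⇒Rb=0,th=3,odd=0
L=2*4+3=11  i=0*2+0=0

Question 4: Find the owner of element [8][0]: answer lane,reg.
0,2

c=0→G=0  r=8→rhi=1,T=0,p=0
L=0*4+0=0  i=1*2+0=2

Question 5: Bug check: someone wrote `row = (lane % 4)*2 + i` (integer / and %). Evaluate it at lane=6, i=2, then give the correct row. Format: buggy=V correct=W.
`(lane % 4)*2 + i`[6,2]->6
L=6->g=6>>2=1, t=6&3=2
[2]->row 2·2+0+8=12  col g=1
row: 6 vs 12

buggy=6 correct=12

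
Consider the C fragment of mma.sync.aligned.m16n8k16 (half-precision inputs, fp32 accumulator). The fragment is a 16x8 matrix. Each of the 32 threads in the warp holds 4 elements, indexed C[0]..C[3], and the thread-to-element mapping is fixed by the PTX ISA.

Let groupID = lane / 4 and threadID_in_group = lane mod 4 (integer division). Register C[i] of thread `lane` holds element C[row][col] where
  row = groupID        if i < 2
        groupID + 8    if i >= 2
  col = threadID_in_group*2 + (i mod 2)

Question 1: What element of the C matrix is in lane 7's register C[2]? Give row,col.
9,6

lane 7: gid=1 (7/4), tid=3 (7%4)
i=2: r=1+8=9, c=3*2+0=6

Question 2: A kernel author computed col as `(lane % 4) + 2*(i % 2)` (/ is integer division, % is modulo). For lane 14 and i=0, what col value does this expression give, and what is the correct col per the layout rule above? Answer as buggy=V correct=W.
`(lane % 4) + 2*(i % 2)`[14,0]->2
14: g=3,t=2
[0] (3+0,2*2+0) = (3,4)
col: 2 vs 4

buggy=2 correct=4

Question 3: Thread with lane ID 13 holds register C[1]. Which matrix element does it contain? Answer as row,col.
3,3

lane 13->13/4=3, 13 mod 4=1
i=1  r:3+0->3  c:2·1+1->3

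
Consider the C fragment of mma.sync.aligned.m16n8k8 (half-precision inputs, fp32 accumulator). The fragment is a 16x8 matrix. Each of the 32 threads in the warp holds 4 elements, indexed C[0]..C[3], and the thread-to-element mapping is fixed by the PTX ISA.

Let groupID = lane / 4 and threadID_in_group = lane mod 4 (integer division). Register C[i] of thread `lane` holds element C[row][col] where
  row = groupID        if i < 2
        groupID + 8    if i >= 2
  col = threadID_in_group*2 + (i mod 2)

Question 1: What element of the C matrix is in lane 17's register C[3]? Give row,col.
12,3

lane 17=>17/4=4, 17 mod 4=1
i=3  r:4+8=>12  c:2·1+1=>3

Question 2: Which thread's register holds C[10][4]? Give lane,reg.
r=10->g=2,rb=1  c=4->t=2,b0=0
L=2*4+2=10  i=1*2+0=2

10,2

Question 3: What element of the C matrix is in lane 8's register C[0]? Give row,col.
lane 8: grp=2 (8/4), tig=0 (8%4)
i=0: r=2+0=2, c=0*2+0=0

2,0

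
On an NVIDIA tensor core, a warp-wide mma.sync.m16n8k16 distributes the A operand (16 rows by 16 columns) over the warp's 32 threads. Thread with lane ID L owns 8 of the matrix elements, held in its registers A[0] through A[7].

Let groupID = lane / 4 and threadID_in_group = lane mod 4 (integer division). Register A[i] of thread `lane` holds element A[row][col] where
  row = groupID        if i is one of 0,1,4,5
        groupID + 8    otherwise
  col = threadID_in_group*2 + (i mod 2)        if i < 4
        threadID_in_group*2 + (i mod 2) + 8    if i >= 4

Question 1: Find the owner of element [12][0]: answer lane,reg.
r=12→G=4,rhi=1  c=0→chi=0,T=0,p=0
L=4*4+0=16  i=0*4+1*2+0=2

16,2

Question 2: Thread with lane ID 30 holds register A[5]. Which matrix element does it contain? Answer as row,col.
lane 30: gr=7 (30/4), th=2 (30%4)
i=5: r=7+0=7, c=2*2+1+8=13

7,13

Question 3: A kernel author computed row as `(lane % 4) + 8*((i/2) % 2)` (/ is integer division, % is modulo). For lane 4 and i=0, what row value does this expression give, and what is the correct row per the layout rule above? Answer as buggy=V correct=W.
buggy=0 correct=1

`(lane % 4) + 8*((i/2) % 2)`[4,0]->0
lane 4->4/4=1, 4 mod 4=0
i=0  r:1+0->1  c:2·0+0+0->0
row: 0 vs 1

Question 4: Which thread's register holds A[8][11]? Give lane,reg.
r=8->g=0,rb=1  c=11->cb=1,t=1,b0=1
L=0*4+1=1  i=1*4+1*2+1=7

1,7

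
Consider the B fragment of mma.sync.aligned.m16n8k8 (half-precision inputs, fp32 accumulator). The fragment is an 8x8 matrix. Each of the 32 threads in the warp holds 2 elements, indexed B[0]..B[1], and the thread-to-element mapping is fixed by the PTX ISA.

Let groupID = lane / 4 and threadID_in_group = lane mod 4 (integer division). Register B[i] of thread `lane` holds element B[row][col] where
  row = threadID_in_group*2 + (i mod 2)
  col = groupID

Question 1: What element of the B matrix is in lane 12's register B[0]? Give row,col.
L=12->g=12>>2=3, t=12&3=0
[0]->row 0·2+0=0  col g=3

0,3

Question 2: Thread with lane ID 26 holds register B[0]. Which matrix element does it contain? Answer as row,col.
4,6

L=26→G=26>>2=6, T=26&3=2
[0]→row 2·2+0=4  col G=6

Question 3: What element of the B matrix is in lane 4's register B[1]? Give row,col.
1,1

lane 4: g=1 (4/4), t=0 (4%4)
i=1: r=0*2+1=1, c=g=1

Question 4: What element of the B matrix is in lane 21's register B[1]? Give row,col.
3,5

lane 21->21/4=5, 21 mod 4=1
i=1  r:2·1+1->3  c:5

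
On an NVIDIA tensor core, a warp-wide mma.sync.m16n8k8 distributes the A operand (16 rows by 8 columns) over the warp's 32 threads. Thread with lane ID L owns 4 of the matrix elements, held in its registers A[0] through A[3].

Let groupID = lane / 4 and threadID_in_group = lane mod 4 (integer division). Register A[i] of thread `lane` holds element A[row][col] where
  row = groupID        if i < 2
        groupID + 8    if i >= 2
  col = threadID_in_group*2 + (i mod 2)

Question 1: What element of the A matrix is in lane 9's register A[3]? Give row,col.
9: G=2,T=1
[3] (2+8,1*2+1) = (10,3)

10,3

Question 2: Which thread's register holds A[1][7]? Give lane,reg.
r: 1->gid=1,r8=0  c: 7->tid=3,i&1=1
L=1*4+3=7  i=0*2+1=1

7,1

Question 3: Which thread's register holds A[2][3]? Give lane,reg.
9,1

r:2=>grp=2,rB=0  c:3=>tig=1,lo=1
L=2*4+1=9  i=0*2+1=1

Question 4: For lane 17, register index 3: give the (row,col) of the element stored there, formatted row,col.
12,3

L=17->gid=17>>2=4, tid=17&3=1
[3]->row 4+8=12  col 1·2+1=3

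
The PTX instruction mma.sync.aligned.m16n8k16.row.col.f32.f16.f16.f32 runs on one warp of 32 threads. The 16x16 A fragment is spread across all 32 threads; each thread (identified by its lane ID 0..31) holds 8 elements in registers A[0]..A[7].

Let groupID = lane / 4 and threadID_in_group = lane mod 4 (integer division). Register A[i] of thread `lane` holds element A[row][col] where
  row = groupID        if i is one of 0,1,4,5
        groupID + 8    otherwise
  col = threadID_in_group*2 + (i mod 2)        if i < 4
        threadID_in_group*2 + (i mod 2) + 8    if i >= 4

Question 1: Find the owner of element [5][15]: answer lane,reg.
r=5→G=5,rhi=0  c=15→chi=1,T=3,p=1
L=5*4+3=23  i=1*4+0*2+1=5

23,5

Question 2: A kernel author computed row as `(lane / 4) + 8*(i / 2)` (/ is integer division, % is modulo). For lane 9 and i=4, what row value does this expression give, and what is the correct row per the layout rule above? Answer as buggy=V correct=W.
buggy=18 correct=2

`(lane / 4) + 8*(i / 2)`[9,4]⇒18
lane 9⇒9/4=2, 9 mod 4=1
i=4  r:2+0⇒2  c:2·1+0+8⇒10
row: 18 vs 2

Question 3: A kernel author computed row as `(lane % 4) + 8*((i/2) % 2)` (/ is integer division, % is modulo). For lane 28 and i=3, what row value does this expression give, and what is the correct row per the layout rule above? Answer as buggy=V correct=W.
buggy=8 correct=15

`(lane % 4) + 8*((i/2) % 2)`[28,3]→8
L=28→G=28>>2=7, T=28&3=0
[3]→row 7+8=15  col 0·2+1+0=1
row: 8 vs 15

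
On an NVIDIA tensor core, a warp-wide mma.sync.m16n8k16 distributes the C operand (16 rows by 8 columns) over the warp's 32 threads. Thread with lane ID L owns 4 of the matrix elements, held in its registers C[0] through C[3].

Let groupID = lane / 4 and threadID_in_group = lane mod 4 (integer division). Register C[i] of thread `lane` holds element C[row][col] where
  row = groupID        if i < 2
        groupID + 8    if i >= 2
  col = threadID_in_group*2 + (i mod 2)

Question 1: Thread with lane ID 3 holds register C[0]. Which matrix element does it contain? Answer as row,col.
0,6

lane 3: gr=0 (3/4), th=3 (3%4)
i=0: r=0+0=0, c=3*2+0=6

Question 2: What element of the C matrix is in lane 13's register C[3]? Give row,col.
11,3

13: G=3,T=1
[3] (3+8,1*2+1) = (11,3)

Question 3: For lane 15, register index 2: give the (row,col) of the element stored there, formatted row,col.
11,6

15: g=3,t=3
[2] (3+8,3*2+0) = (11,6)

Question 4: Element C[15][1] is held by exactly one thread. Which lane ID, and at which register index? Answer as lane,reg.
r=15⇒gr=7,Rb=1  c=1⇒th=0,odd=1
L=7*4+0=28  i=1*2+1=3

28,3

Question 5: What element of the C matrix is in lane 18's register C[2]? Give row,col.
12,4

L=18=>grp=18>>2=4, tig=18&3=2
[2]=>row 4+8=12  col 2·2+0=4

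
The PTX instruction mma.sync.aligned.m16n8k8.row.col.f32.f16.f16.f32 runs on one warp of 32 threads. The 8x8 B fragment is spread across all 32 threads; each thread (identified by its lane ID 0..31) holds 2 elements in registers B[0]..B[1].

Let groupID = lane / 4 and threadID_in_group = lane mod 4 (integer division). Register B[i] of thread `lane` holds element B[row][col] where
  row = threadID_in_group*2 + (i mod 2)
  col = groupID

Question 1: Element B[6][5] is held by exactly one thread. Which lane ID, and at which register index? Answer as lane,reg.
23,0

c=5⇒gr=5  r=6⇒th=3,odd=0
L=5*4+3=23  i=0=0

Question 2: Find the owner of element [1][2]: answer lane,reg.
c: 2->gid=2  r: 1->tid=0,i&1=1
L=2*4+0=8  i=1=1

8,1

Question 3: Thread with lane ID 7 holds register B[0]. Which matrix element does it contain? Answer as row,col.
lane 7→7/4=1, 7 mod 4=3
i=0  r:2·3+0→6  c:1

6,1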